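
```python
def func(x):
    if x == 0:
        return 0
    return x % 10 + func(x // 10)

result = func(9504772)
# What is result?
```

Sum of digits of 9504772: 2 + 7 + 7 + 4 + 0 + 5 + 9 = 34

Answer: 34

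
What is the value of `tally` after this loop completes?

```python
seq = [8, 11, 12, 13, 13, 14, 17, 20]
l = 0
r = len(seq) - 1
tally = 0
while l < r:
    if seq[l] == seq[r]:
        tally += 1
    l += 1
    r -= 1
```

Count matching pairs from ends
`tally` takes the values: 0 → 1

Answer: 1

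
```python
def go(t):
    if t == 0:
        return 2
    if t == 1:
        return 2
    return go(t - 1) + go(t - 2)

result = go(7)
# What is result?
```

Build up from base cases: go(0)=2, go(1)=2, go(2)=4, go(3)=6, go(4)=10, go(5)=16, go(6)=26, ..., go(7)=42

Answer: 42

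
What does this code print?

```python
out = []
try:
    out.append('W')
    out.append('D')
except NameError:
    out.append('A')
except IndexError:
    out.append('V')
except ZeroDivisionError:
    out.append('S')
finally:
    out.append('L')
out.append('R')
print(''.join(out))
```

Execution trace: 'W' (try body) → 'D' (try body, no exception) → 'L' (finally) → 'R' (after the try/except). Output: WDLR

Answer: WDLR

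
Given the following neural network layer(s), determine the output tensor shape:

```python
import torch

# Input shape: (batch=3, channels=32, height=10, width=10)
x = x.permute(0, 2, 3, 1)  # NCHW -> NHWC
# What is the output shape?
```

Input: (3, 32, 10, 10) -> Output: (3, 10, 10, 32)

Answer: (3, 10, 10, 32)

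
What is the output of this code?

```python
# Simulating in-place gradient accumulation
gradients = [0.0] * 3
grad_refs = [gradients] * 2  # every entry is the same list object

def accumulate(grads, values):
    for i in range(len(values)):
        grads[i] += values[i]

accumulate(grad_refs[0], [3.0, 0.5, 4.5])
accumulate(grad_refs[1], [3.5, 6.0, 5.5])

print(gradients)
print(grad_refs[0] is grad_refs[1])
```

Key concept: gradient accumulation aliasing.
Step by step:
`gradients = [0.0] * 3` → gradients = [0.0, 0.0, 0.0]
`grad_refs = [gradients] * 2` → grad_refs = [[0.0, 0.0, 0.0], [0.0, 0.0, 0.0]]
`accumulate(grad_refs[0], [3.0, 0.5, 4.5])` → gradients = [3.0, 0.5, 4.5]; grad_refs = [[3.0, 0.5, 4.5], [3.0, 0.5, 4.5]]
`accumulate(grad_refs[1], [3.5, 6.0, 5.5])` → gradients = [6.5, 6.5, 10.0]; grad_refs = [[6.5, 6.5, 10.0], [6.5, 6.5, 10.0]]
`print(gradients)` → prints [6.5, 6.5, 10.0]
`print(grad_refs[0] is grad_refs[1])` → prints True

Answer:
[6.5, 6.5, 10.0]
True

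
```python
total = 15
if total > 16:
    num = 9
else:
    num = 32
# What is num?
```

Trace:
`total = 15` → total = 15
`if total > 16: ...` → total > 16 is False, take else branch → num = 32
So num = 32

Answer: 32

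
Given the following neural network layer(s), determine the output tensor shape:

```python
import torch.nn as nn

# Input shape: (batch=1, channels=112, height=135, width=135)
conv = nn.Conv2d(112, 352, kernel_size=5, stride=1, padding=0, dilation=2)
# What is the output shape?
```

Input: (1, 112, 135, 135) -> Output: (1, 352, 127, 127)

Answer: (1, 352, 127, 127)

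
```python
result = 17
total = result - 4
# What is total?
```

Trace:
`result = 17` → result = 17
`total = result - 4` → total = 13
So total = 13

Answer: 13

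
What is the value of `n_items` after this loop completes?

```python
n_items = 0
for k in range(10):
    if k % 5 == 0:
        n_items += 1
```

Count numbers divisible by 5 in range(10)
`n_items` takes the values: 0 → 1 → 2

Answer: 2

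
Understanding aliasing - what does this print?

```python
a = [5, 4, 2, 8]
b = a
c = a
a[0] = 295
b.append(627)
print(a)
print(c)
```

Key concept: multiple aliases.
Step by step:
`a = [5, 4, 2, 8]` → a = [5, 4, 2, 8]
`b = a` → b = [5, 4, 2, 8] (same object as a)
`c = a` → c = [5, 4, 2, 8] (same object as a, b)
`a[0] = 295` → a = [295, 4, 2, 8] (same object as b, c); b = [295, 4, 2, 8] (same object as a, c); c = [295, 4, 2, 8] (same object as a, b)
`b.append(627)` → a = [295, 4, 2, 8, 627] (same object as b, c); b = [295, 4, 2, 8, 627] (same object as a, c); c = [295, 4, 2, 8, 627] (same object as a, b)
`print(a)` → prints [295, 4, 2, 8, 627]
`print(c)` → prints [295, 4, 2, 8, 627]

Answer:
[295, 4, 2, 8, 627]
[295, 4, 2, 8, 627]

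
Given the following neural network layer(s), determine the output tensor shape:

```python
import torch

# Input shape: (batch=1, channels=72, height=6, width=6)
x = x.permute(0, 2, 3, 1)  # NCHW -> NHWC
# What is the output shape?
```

Input: (1, 72, 6, 6) -> Output: (1, 6, 6, 72)

Answer: (1, 6, 6, 72)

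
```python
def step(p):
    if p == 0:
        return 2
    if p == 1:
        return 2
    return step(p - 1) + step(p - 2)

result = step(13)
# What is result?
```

Build up from base cases: step(0)=2, step(1)=2, step(2)=4, step(3)=6, step(4)=10, step(5)=16, step(6)=26, ..., step(13)=754

Answer: 754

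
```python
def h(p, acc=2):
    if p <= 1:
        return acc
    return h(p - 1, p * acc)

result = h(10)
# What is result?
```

Accumulator trace (n, acc): (10, 2) -> (9, 20) -> (8, 180) -> (7, 1440) -> (6, 10080) -> (5, 60480) -> (4, 302400) -> (3, 1209600) -> (2, 3628800) -> (1, 7257600) -> return 7257600

Answer: 7257600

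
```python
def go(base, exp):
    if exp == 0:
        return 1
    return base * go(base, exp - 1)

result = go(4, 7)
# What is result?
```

go(4, 7) = 4 * 4 * 4 * 4 * 4 * 4 * 4 = 16384

Answer: 16384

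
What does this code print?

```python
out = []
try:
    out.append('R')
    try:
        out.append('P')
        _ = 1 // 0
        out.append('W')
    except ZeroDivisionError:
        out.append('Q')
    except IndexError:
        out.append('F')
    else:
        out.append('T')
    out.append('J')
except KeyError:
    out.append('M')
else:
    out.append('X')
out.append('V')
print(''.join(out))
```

Execution trace: 'R' (try body) → 'P' (inner try body) → 'Q' (inner except ZeroDivisionError) → 'J' (try body, no exception) → 'X' (else) → 'V' (after the try/except). Output: RPQJXV

Answer: RPQJXV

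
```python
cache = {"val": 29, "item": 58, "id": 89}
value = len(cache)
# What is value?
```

Trace:
`cache = {"val": 29, "item": 58, "id": 89}` → cache = {'val': 29, 'item': 58, 'id': 89}
`value = len(cache)` → value = 3
So value = 3

Answer: 3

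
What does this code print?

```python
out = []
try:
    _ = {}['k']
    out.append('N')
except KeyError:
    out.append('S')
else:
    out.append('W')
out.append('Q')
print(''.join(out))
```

Execution trace: 'S' (except KeyError) → 'Q' (after the try/except). Output: SQ

Answer: SQ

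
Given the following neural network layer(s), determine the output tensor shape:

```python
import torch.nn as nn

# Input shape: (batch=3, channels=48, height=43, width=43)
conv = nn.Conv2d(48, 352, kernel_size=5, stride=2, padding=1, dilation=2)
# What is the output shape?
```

Input: (3, 48, 43, 43) -> Output: (3, 352, 19, 19)

Answer: (3, 352, 19, 19)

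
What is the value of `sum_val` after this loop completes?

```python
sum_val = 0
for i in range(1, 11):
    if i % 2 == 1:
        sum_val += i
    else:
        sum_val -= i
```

Add odd, subtract even
`sum_val` takes the values: 0 → 1 → -1 → 2 → -2 → 3 → -3 → 4 → -4 → 5 → -5

Answer: -5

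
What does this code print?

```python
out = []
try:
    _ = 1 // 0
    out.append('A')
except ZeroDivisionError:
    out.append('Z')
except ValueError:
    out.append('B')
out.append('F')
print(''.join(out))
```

Execution trace: 'Z' (except ZeroDivisionError) → 'F' (after the try/except). Output: ZF

Answer: ZF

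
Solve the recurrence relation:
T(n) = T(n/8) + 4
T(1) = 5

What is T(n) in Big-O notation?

Each step divides n by 8 and adds 4. After log_8(n) steps we reach T(1)=5. So T(n) = 4·log_8(n) + 5 = O(log n).

Answer: O(log n)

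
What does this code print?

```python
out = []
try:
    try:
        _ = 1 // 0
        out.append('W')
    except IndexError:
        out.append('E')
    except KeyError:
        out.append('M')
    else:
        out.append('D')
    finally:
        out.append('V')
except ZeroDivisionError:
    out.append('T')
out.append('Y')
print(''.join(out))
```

Execution trace: 'V' (finally) → 'T' (outer except ZeroDivisionError) → 'Y' (after the try/except). Output: VTY

Answer: VTY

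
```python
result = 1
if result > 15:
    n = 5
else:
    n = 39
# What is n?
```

Trace:
`result = 1` → result = 1
`if result > 15: ...` → result > 15 is False, take else branch → n = 39
So n = 39

Answer: 39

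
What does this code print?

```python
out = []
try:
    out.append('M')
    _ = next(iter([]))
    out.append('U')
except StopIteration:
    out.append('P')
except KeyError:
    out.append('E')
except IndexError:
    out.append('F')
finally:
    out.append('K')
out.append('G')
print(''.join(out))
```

Execution trace: 'M' (try body) → 'P' (except StopIteration) → 'K' (finally) → 'G' (after the try/except). Output: MPKG

Answer: MPKG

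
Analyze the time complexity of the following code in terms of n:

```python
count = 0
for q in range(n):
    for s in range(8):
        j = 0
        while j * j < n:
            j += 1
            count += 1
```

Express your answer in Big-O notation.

Each loop level contributes: n × 1 × √n. Multiplying the contributions gives O(n√n).

Answer: O(n√n)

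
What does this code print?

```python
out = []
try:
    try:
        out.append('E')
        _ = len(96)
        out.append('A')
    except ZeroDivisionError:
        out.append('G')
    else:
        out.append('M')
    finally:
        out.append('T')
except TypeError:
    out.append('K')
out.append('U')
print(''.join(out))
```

Execution trace: 'E' (inner try body) → 'T' (inner finally) → 'K' (outer except TypeError) → 'U' (after the try/except). Output: ETKU

Answer: ETKU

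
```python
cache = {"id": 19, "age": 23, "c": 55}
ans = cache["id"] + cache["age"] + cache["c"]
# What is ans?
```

Trace:
`cache = {"id": 19, "age": 23, "c": 55}` → cache = {'id': 19, 'age': 23, 'c': 55}
`ans = cache["id"] + cache["age"] + cache["c"]` → ans = 97
So ans = 97

Answer: 97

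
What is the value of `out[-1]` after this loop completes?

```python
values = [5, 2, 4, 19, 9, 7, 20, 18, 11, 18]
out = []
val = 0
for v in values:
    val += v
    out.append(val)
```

Cumulative sum ends at 113
`out` takes the values: [] → [5] → [5, 7] → [5, 7, 11] → [5, 7, 11, 30] → [5, 7, 11, 30, 39] → [5, 7, 11, 30, 39, 46] → [5, 7, 11, 30, 39, 46, 66] → [5, 7, 11, 30, 39, 46, 66, 84] → [5, 7, 11, 30, 39, 46, 66, 84, 95] → [5, 7, 11, 30, 39, 46, 66, 84, 95, 113]
So `out[-1]` = 113

Answer: 113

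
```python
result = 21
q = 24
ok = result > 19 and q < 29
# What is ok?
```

Trace:
`result = 21` → result = 21
`q = 24` → q = 24
`ok = result > 19 and q < 29` → ok = True
So ok = True

Answer: True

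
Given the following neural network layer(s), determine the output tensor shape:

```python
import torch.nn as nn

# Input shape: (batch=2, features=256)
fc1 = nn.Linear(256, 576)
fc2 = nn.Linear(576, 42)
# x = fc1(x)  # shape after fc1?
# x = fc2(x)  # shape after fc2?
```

Input: (2, 256) -> after fc1: (2, 576) -> Output: (2, 42)

Answer: (2, 42)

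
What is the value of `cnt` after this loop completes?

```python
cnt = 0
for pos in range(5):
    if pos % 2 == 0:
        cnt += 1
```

Count numbers divisible by 2 in range(5)
`cnt` takes the values: 0 → 1 → 2 → 3

Answer: 3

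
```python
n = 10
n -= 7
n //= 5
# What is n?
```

Trace:
`n = 10` → n = 10
`n -= 7` → n = 3
`n //= 5` → n = 0
So n = 0

Answer: 0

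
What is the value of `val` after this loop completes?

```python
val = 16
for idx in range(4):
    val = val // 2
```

Halve 4 times: 16 // 2^4 = 1
`val` takes the values: 16 → 8 → 4 → 2 → 1

Answer: 1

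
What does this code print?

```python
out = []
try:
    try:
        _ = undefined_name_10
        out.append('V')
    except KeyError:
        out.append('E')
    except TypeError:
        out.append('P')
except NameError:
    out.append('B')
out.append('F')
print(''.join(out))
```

Execution trace: 'B' (outer except NameError) → 'F' (after the try/except). Output: BF

Answer: BF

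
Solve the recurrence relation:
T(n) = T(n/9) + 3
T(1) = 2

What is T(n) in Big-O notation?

Each step divides n by 9 and adds 3. After log_9(n) steps we reach T(1)=2. So T(n) = 3·log_9(n) + 2 = O(log n).

Answer: O(log n)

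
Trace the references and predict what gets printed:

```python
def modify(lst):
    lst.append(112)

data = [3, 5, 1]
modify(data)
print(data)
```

Key concept: function modifies passed list.
Step by step:
`data = [3, 5, 1]` → data = [3, 5, 1]
`modify(data)` → data = [3, 5, 1, 112]
`print(data)` → prints [3, 5, 1, 112]

Answer: [3, 5, 1, 112]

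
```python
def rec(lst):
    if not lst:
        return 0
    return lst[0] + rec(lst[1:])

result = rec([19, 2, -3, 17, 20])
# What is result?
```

19 + 2 + (-3) + 17 + 20 + 0 = 55

Answer: 55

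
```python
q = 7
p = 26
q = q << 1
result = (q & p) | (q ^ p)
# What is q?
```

Trace:
`q = 7` → q = 7
`p = 26` → p = 26
`q = q << 1` → q = 14
`result = (q & p) | (q ^ p)` → result = 30
So q = 14

Answer: 14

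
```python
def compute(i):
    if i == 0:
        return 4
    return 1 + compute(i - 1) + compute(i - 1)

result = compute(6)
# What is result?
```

compute(i) = 1 + 2·compute(i-1), compute(0)=4. Closed form: (4+1)·2^6 - 1 = 319.

Answer: 319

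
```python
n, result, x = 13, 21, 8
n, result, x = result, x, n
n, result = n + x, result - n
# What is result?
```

Trace:
`n, result, x = 13, 21, 8` → n = 13; result = 21; x = 8
`n, result, x = result, x, n` → n = 21; result = 8; x = 13
`n, result = n + x, result - n` → n = 34; result = -13
So result = -13

Answer: -13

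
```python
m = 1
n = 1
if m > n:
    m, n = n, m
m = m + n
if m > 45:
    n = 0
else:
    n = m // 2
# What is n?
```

Trace:
`m = 1` → m = 1
`n = 1` → n = 1
`if m > n: ...` → m > n is False → no variable changes
`m = m + n` → m = 2
`if m > 45: ...` → m > 45 is False, take else branch → no variable changes
So n = 1

Answer: 1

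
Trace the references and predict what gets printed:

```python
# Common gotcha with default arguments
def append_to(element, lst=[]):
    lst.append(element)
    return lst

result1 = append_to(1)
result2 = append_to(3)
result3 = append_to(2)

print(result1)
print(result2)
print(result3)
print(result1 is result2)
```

Key concept: mutable default argument gotcha.
Step by step:
`result1 = append_to(1)` → result1 = [1]
`result2 = append_to(3)` → result1 = [1, 3] (same object as result2); result2 = [1, 3] (same object as result1)
`result3 = append_to(2)` → result1 = [1, 3, 2] (same object as result2, result3); result2 = [1, 3, 2] (same object as result1, result3); result3 = [1, 3, 2] (same object as result1, result2)
`print(result1)` → prints [1, 3, 2]
`print(result2)` → prints [1, 3, 2]
`print(result3)` → prints [1, 3, 2]
`print(result1 is result2)` → prints True

Answer:
[1, 3, 2]
[1, 3, 2]
[1, 3, 2]
True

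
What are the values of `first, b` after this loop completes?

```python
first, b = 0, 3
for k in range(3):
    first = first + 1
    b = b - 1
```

first goes 0→3, b goes 3→0
`first, b` takes the values: (0, 3) → (1, 3) → (1, 2) → (2, 2) → (2, 1) → (3, 1) → (3, 0)

Answer: 3, 0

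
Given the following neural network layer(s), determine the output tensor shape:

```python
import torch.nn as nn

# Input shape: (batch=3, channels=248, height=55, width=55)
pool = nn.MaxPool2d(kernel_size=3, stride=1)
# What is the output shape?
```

Input: (3, 248, 55, 55) -> Output: (3, 248, 53, 53)

Answer: (3, 248, 53, 53)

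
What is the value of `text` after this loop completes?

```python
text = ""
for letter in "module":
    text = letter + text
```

Reverse 'module'
`text` takes the values: "" → "m" → "om" → "dom" → "udom" → "ludom" → "eludom"

Answer: "eludom"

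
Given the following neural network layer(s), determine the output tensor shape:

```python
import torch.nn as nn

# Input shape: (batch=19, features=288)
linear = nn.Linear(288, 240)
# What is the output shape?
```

Input: (19, 288) -> Output: (19, 240)

Answer: (19, 240)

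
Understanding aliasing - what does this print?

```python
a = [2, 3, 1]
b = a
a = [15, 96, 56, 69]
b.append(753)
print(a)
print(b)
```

Key concept: rebinding vs mutation: a is rebound to a new list, b still points at the original.
Step by step:
`a = [2, 3, 1]` → a = [2, 3, 1]
`b = a` → b = [2, 3, 1] (same object as a)
`a = [15, 96, 56, 69]` → a = [15, 96, 56, 69]
`b.append(753)` → b = [2, 3, 1, 753]
`print(a)` → prints [15, 96, 56, 69]
`print(b)` → prints [2, 3, 1, 753]

Answer:
[15, 96, 56, 69]
[2, 3, 1, 753]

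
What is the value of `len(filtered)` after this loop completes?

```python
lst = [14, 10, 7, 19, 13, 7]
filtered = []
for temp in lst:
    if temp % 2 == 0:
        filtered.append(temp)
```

Count even numbers in [14, 10, 7, 19, 13, 7]
`filtered` takes the values: [] → [14] → [14, 10]
So `len(filtered)` = 2

Answer: 2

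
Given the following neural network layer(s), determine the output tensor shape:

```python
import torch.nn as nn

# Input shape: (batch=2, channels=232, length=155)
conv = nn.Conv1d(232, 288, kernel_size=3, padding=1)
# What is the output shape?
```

Input: (2, 232, 155) -> Output: (2, 288, 155)

Answer: (2, 288, 155)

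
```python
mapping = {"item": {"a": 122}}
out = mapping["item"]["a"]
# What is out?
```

Trace:
`mapping = {"item": {"a": 122}}` → mapping = {'item': {'a': 122}}
`out = mapping["item"]["a"]` → out = 122
So out = 122

Answer: 122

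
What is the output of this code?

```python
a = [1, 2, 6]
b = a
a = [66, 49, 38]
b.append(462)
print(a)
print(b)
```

Key concept: rebinding vs mutation: a is rebound to a new list, b still points at the original.
Step by step:
`a = [1, 2, 6]` → a = [1, 2, 6]
`b = a` → b = [1, 2, 6] (same object as a)
`a = [66, 49, 38]` → a = [66, 49, 38]
`b.append(462)` → b = [1, 2, 6, 462]
`print(a)` → prints [66, 49, 38]
`print(b)` → prints [1, 2, 6, 462]

Answer:
[66, 49, 38]
[1, 2, 6, 462]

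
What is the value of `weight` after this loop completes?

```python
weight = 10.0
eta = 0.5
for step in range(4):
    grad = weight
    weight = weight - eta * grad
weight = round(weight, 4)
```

Gradient descent: w = 10.0 * (1 - 0.5)^4
`weight` takes the values: 10.0 → 5.0 → 2.5 → 1.25 → 0.625

Answer: 0.625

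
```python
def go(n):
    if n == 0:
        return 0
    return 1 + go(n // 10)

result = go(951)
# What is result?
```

Count of digits of 951: 3

Answer: 3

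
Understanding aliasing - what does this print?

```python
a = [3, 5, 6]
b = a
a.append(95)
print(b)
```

Key concept: basic list aliasing.
Step by step:
`a = [3, 5, 6]` → a = [3, 5, 6]
`b = a` → b = [3, 5, 6] (same object as a)
`a.append(95)` → a = [3, 5, 6, 95] (same object as b); b = [3, 5, 6, 95] (same object as a)
`print(b)` → prints [3, 5, 6, 95]

Answer: [3, 5, 6, 95]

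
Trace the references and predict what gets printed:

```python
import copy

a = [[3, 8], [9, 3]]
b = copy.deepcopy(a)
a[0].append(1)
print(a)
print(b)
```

Key concept: deep copy is fully independent.
Step by step:
`a = [[3, 8], [9, 3]]` → a = [[3, 8], [9, 3]]
`b = copy.deepcopy(a)` → b = [[3, 8], [9, 3]]
`a[0].append(1)` → a = [[3, 8, 1], [9, 3]]
`print(a)` → prints [[3, 8, 1], [9, 3]]
`print(b)` → prints [[3, 8], [9, 3]]

Answer:
[[3, 8, 1], [9, 3]]
[[3, 8], [9, 3]]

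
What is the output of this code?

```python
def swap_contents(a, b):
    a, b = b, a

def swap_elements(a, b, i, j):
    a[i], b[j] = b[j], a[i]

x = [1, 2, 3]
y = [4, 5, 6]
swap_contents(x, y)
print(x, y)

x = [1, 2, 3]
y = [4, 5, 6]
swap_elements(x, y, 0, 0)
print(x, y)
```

Key concept: parameter rebinding vs mutation.
Step by step:
`x = [1, 2, 3]` → x = [1, 2, 3]
`y = [4, 5, 6]` → y = [4, 5, 6]
`swap_contents(x, y)` → no visible change to tracked variables
`print(x, y)` → prints [1, 2, 3] [4, 5, 6]
`x = [1, 2, 3]` → x = [1, 2, 3]
`y = [4, 5, 6]` → y = [4, 5, 6]
`swap_elements(x, y, 0, 0)` → x = [4, 2, 3]; y = [1, 5, 6]
`print(x, y)` → prints [4, 2, 3] [1, 5, 6]

Answer:
[1, 2, 3] [4, 5, 6]
[4, 2, 3] [1, 5, 6]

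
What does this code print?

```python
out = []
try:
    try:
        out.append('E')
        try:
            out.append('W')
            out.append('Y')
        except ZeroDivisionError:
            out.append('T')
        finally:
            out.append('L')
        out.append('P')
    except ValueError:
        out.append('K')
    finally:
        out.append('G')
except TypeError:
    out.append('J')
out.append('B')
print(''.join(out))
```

Execution trace: 'E' (try body) → 'W' (inner try body) → 'Y' (inner try body, no exception) → 'L' (inner finally) → 'P' (try body, no exception) → 'G' (finally) → 'B' (after the try/except). Output: EWYLPGB

Answer: EWYLPGB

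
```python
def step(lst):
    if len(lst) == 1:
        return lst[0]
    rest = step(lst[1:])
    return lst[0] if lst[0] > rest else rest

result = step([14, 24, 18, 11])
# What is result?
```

Recursive max over [14, 24, 18, 11] = 24

Answer: 24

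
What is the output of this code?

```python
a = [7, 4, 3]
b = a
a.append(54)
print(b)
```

Key concept: basic list aliasing.
Step by step:
`a = [7, 4, 3]` → a = [7, 4, 3]
`b = a` → b = [7, 4, 3] (same object as a)
`a.append(54)` → a = [7, 4, 3, 54] (same object as b); b = [7, 4, 3, 54] (same object as a)
`print(b)` → prints [7, 4, 3, 54]

Answer: [7, 4, 3, 54]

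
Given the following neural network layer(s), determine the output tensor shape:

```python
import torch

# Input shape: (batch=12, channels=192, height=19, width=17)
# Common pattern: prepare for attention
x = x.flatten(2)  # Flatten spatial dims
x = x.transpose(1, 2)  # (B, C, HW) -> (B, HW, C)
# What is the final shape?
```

Input: (12, 192, 19, 17) -> after flatten(2): (12, 192, 323) -> Output: (12, 323, 192)

Answer: (12, 323, 192)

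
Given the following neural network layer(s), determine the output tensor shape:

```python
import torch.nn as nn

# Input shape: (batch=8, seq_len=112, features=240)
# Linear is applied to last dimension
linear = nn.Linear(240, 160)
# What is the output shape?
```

Input: (8, 112, 240) -> Output: (8, 112, 160)

Answer: (8, 112, 160)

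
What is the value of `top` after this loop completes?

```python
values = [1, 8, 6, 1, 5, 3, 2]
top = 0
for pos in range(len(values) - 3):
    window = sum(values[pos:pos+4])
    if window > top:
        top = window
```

Max sum of 4-element window in [1, 8, 6, 1, 5, 3, 2]
`top` takes the values: 0 → 16 → 20

Answer: 20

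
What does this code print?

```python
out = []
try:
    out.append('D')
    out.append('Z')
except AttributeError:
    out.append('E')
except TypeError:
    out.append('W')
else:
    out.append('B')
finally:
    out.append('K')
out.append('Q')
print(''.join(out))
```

Execution trace: 'D' (try body) → 'Z' (try body, no exception) → 'B' (else) → 'K' (finally) → 'Q' (after the try/except). Output: DZBKQ

Answer: DZBKQ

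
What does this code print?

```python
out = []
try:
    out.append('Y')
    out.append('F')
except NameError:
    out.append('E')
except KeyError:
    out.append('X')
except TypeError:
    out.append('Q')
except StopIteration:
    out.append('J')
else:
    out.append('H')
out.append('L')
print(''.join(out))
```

Execution trace: 'Y' (try body) → 'F' (try body, no exception) → 'H' (else) → 'L' (after the try/except). Output: YFHL

Answer: YFHL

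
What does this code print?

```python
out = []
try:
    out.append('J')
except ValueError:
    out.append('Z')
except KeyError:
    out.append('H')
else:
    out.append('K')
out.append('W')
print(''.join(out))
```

Execution trace: 'J' (try body, no exception) → 'K' (else) → 'W' (after the try/except). Output: JKW

Answer: JKW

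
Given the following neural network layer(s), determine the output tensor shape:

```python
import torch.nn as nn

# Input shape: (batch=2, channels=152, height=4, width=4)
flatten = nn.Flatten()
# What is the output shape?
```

Input: (2, 152, 4, 4) -> Output: (2, 2432)

Answer: (2, 2432)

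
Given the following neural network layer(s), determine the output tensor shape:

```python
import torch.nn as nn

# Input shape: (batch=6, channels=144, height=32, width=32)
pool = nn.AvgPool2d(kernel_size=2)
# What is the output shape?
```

Input: (6, 144, 32, 32) -> Output: (6, 144, 16, 16)

Answer: (6, 144, 16, 16)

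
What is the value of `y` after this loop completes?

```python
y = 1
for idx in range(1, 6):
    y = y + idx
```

Start at 1, add 1 through 5
`y` takes the values: 1 → 2 → 4 → 7 → 11 → 16

Answer: 16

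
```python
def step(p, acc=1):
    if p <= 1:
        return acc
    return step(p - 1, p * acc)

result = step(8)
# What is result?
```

Accumulator trace (n, acc): (8, 1) -> (7, 8) -> (6, 56) -> (5, 336) -> (4, 1680) -> (3, 6720) -> (2, 20160) -> (1, 40320) -> return 40320

Answer: 40320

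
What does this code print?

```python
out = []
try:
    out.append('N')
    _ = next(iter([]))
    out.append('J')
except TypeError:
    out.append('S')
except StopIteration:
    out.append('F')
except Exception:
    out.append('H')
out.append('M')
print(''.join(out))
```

Execution trace: 'N' (try body) → 'F' (except StopIteration) → 'M' (after the try/except). Output: NFM

Answer: NFM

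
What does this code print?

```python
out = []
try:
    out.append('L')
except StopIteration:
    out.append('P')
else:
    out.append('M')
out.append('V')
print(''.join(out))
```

Execution trace: 'L' (try body, no exception) → 'M' (else) → 'V' (after the try/except). Output: LMV

Answer: LMV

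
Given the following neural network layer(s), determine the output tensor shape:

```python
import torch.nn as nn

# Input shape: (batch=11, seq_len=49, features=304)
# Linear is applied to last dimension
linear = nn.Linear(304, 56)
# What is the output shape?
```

Input: (11, 49, 304) -> Output: (11, 49, 56)

Answer: (11, 49, 56)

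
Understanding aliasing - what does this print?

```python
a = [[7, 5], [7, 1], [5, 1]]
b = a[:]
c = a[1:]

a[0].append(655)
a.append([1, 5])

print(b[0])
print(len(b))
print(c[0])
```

Key concept: slice with nested mutation.
Step by step:
`a = [[7, 5], [7, 1], [5, 1]]` → a = [[7, 5], [7, 1], [5, 1]]
`b = a[:]` → b = [[7, 5], [7, 1], [5, 1]]
`c = a[1:]` → c = [[7, 1], [5, 1]]
`a[0].append(655)` → a = [[7, 5, 655], [7, 1], [5, 1]]; b = [[7, 5, 655], [7, 1], [5, 1]]
`a.append([1, 5])` → a = [[7, 5, 655], [7, 1], [5, 1], [1, 5]]
`print(b[0])` → prints [7, 5, 655]
`print(len(b))` → prints 3
`print(c[0])` → prints [7, 1]

Answer:
[7, 5, 655]
3
[7, 1]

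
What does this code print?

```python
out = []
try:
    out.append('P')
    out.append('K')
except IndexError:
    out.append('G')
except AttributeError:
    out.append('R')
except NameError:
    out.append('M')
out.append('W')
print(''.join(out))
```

Execution trace: 'P' (try body) → 'K' (try body, no exception) → 'W' (after the try/except). Output: PKW

Answer: PKW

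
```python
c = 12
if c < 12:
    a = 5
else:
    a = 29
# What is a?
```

Trace:
`c = 12` → c = 12
`if c < 12: ...` → c < 12 is False, take else branch → a = 29
So a = 29

Answer: 29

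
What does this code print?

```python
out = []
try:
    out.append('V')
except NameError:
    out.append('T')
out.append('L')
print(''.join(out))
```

Execution trace: 'V' (try body, no exception) → 'L' (after the try/except). Output: VL

Answer: VL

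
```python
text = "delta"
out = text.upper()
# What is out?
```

Trace:
`text = "delta"` → text = 'delta'
`out = text.upper()` → out = 'DELTA'
So out = 'DELTA'

Answer: 'DELTA'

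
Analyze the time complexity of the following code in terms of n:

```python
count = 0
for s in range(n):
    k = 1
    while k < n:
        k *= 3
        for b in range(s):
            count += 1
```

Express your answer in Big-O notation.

Each loop level contributes: n × log n × n. Multiplying the contributions gives O(n^2 log n).

Answer: O(n^2 log n)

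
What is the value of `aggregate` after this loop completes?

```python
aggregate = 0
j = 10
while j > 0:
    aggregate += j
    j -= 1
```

Sum 10 down to 1
`aggregate` takes the values: 0 → 10 → 19 → 27 → 34 → 40 → 45 → 49 → 52 → 54 → 55

Answer: 55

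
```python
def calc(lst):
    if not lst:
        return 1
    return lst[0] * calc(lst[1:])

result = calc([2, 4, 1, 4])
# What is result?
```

Product over [2, 4, 1, 4] = 2 * 4 * 1 * 4 = 32

Answer: 32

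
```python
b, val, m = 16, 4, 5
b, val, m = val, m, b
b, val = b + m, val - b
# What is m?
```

Trace:
`b, val, m = 16, 4, 5` → b = 16; val = 4; m = 5
`b, val, m = val, m, b` → b = 4; val = 5; m = 16
`b, val = b + m, val - b` → b = 20; val = 1
So m = 16

Answer: 16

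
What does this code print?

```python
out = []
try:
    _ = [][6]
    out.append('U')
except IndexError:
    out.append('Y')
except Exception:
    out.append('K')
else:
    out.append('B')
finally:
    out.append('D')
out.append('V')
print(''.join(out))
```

Execution trace: 'Y' (except IndexError) → 'D' (finally) → 'V' (after the try/except). Output: YDV

Answer: YDV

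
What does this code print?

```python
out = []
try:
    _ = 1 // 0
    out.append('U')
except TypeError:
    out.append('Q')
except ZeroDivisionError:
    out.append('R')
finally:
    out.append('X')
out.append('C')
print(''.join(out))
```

Execution trace: 'R' (except ZeroDivisionError) → 'X' (finally) → 'C' (after the try/except). Output: RXC

Answer: RXC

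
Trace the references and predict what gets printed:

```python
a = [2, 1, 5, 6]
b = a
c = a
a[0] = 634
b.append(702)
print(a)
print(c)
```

Key concept: multiple aliases.
Step by step:
`a = [2, 1, 5, 6]` → a = [2, 1, 5, 6]
`b = a` → b = [2, 1, 5, 6] (same object as a)
`c = a` → c = [2, 1, 5, 6] (same object as a, b)
`a[0] = 634` → a = [634, 1, 5, 6] (same object as b, c); b = [634, 1, 5, 6] (same object as a, c); c = [634, 1, 5, 6] (same object as a, b)
`b.append(702)` → a = [634, 1, 5, 6, 702] (same object as b, c); b = [634, 1, 5, 6, 702] (same object as a, c); c = [634, 1, 5, 6, 702] (same object as a, b)
`print(a)` → prints [634, 1, 5, 6, 702]
`print(c)` → prints [634, 1, 5, 6, 702]

Answer:
[634, 1, 5, 6, 702]
[634, 1, 5, 6, 702]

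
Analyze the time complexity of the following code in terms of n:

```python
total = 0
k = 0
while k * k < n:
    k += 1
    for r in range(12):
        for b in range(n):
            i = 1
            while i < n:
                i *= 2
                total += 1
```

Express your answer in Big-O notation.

Each loop level contributes: √n × 1 × n × log n. Multiplying the contributions gives O(n√n log n).

Answer: O(n√n log n)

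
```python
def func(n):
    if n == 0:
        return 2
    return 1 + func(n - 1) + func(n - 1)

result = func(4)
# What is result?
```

func(n) = 1 + 2·func(n-1), func(0)=2. Closed form: (2+1)·2^4 - 1 = 47.

Answer: 47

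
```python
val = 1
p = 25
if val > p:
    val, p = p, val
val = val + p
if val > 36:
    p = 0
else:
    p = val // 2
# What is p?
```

Trace:
`val = 1` → val = 1
`p = 25` → p = 25
`if val > p: ...` → val > p is False → no variable changes
`val = val + p` → val = 26
`if val > 36: ...` → val > 36 is False, take else branch → p = 13
So p = 13

Answer: 13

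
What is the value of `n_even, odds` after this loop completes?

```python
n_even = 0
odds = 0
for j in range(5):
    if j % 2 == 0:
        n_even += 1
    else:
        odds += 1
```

Count evens and odds in range(5)
`n_even, odds` takes the values: (0, 0) → (1, 0) → (1, 1) → (2, 1) → (2, 2) → (3, 2)

Answer: 3, 2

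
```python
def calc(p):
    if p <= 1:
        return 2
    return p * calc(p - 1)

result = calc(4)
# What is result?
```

calc(4) = 4 * 3 * 2 * 2 = 48

Answer: 48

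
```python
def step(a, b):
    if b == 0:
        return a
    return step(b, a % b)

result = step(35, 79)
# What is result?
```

step(35, 79) -> step(79, 35) -> step(35, 9) -> step(9, 8) -> step(8, 1) -> step(1, 0) -> 1

Answer: 1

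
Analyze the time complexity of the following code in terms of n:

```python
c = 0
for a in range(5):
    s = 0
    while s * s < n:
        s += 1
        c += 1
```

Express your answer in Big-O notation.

Each loop level contributes: 1 × √n. Multiplying the contributions gives O(√n).

Answer: O(√n)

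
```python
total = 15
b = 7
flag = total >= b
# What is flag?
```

Trace:
`total = 15` → total = 15
`b = 7` → b = 7
`flag = total >= b` → flag = True
So flag = True

Answer: True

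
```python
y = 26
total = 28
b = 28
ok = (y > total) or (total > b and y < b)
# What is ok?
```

Trace:
`y = 26` → y = 26
`total = 28` → total = 28
`b = 28` → b = 28
`ok = (y > total) or (total > b and y < b)` → ok = False
So ok = False

Answer: False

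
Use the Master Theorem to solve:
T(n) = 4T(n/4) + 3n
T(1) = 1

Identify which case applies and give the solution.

a=4, b=4, f(n)=3n. log_4(4) = 1. Since c=1 = 1, Case 2 applies: T(n) = Θ(n^log_b(a) · log n) = O(n log n).

Answer: O(n log n) - Case 2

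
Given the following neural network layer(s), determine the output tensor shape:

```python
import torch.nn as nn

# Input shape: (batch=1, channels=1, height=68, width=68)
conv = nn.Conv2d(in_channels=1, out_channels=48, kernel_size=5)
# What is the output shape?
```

Input: (1, 1, 68, 68) -> Output: (1, 48, 64, 64)

Answer: (1, 48, 64, 64)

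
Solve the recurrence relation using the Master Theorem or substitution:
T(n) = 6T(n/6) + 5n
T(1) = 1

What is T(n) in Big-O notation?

By Master Theorem: a=6, b=6, f(n)=5n. Since log_6(6) = 1 and f(n) = Θ(n^1), Case 2 applies. T(n) = O(n log n).

Answer: O(n log n)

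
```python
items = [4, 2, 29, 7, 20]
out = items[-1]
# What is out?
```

Trace:
`items = [4, 2, 29, 7, 20]` → items = [4, 2, 29, 7, 20]
`out = items[-1]` → out = 20
So out = 20

Answer: 20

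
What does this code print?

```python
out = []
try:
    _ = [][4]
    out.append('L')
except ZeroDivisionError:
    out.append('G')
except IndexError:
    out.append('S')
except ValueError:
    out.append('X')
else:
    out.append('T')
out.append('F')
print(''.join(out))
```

Execution trace: 'S' (except IndexError) → 'F' (after the try/except). Output: SF

Answer: SF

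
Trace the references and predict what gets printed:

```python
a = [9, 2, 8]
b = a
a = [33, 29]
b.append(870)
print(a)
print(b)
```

Key concept: rebinding vs mutation: a is rebound to a new list, b still points at the original.
Step by step:
`a = [9, 2, 8]` → a = [9, 2, 8]
`b = a` → b = [9, 2, 8] (same object as a)
`a = [33, 29]` → a = [33, 29]
`b.append(870)` → b = [9, 2, 8, 870]
`print(a)` → prints [33, 29]
`print(b)` → prints [9, 2, 8, 870]

Answer:
[33, 29]
[9, 2, 8, 870]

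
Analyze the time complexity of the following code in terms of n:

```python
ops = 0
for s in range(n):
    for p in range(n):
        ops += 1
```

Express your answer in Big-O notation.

Each loop level contributes: n × n. Multiplying the contributions gives O(n^2).

Answer: O(n^2)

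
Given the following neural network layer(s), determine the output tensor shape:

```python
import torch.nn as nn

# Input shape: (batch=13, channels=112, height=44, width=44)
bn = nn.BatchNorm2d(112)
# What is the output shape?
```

Input: (13, 112, 44, 44) -> Output: (13, 112, 44, 44)

Answer: (13, 112, 44, 44)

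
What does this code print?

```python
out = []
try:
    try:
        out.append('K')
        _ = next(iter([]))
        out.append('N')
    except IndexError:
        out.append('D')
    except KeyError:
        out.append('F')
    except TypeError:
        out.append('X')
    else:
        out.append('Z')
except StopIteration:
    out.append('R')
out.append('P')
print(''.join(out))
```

Execution trace: 'K' (try body) → 'R' (outer except StopIteration) → 'P' (after the try/except). Output: KRP

Answer: KRP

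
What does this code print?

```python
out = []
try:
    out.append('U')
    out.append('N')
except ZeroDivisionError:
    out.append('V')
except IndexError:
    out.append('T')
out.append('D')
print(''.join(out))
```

Execution trace: 'U' (try body) → 'N' (try body, no exception) → 'D' (after the try/except). Output: UND

Answer: UND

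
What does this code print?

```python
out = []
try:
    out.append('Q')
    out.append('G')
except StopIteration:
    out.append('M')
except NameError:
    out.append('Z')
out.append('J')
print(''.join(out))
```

Execution trace: 'Q' (try body) → 'G' (try body, no exception) → 'J' (after the try/except). Output: QGJ

Answer: QGJ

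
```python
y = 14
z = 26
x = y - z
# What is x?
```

Trace:
`y = 14` → y = 14
`z = 26` → z = 26
`x = y - z` → x = -12
So x = -12

Answer: -12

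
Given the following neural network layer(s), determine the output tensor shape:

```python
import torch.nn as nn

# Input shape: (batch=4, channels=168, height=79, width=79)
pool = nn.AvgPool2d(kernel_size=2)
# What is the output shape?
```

Input: (4, 168, 79, 79) -> Output: (4, 168, 39, 39)

Answer: (4, 168, 39, 39)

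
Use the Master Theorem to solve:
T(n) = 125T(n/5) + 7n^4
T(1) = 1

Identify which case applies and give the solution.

a=125, b=5, f(n)=7n^4. log_5(125) = 3. Since c=4 > 3 and the regularity condition holds (125(n/5)^4 = (125/5^4)n^4 with 125/5^4 < 1), Case 3 applies: T(n) = Θ(f(n)) = O(n^4).

Answer: O(n^4) - Case 3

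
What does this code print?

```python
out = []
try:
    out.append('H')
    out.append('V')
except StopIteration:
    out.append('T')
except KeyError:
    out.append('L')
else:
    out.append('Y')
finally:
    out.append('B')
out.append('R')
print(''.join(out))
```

Execution trace: 'H' (try body) → 'V' (try body, no exception) → 'Y' (else) → 'B' (finally) → 'R' (after the try/except). Output: HVYBR

Answer: HVYBR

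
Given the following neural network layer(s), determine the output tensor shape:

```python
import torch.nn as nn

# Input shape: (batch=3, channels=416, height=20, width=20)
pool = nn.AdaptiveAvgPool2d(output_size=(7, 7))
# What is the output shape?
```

Input: (3, 416, 20, 20) -> Output: (3, 416, 7, 7)

Answer: (3, 416, 7, 7)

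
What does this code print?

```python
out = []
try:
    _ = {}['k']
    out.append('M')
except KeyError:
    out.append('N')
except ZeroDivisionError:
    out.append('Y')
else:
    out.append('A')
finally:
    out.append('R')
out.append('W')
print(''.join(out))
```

Execution trace: 'N' (except KeyError) → 'R' (finally) → 'W' (after the try/except). Output: NRW

Answer: NRW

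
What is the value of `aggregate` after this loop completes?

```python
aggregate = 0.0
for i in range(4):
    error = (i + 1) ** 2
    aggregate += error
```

Sum of squared losses 1² + 2² + ... + 4²
`aggregate` takes the values: 0.0 → 1.0 → 5.0 → 14.0 → 30.0

Answer: 30.0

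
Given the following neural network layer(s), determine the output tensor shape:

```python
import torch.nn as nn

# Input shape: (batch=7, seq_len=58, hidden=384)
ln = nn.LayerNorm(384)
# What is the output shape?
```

Input: (7, 58, 384) -> Output: (7, 58, 384)

Answer: (7, 58, 384)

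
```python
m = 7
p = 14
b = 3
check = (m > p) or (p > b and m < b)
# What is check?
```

Trace:
`m = 7` → m = 7
`p = 14` → p = 14
`b = 3` → b = 3
`check = (m > p) or (p > b and m < b)` → check = False
So check = False

Answer: False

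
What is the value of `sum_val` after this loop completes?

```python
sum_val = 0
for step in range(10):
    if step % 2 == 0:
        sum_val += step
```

Sum of even numbers 0 to 9
`sum_val` takes the values: 0 → 2 → 6 → 12 → 20

Answer: 20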